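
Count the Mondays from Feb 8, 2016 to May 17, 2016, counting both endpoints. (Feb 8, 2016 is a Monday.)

Feb 8, 2016 is a Monday; the first Monday on or after it is Feb 8, 2016.
From Feb 8, 2016 to May 17, 2016: 21 + 31 + 30 + 17 = 99 days (rest of Feb, Mar, Apr, May).
99 ÷ 7 = 14 full weeks with remainder 1, so 14 more Mondays after the first → 15.

15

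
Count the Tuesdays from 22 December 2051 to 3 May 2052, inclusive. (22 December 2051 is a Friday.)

19

22 December 2051 is a Friday; the first Tuesday on or after it is 26 December 2051 (4 days later).
From 26 December 2051 to 3 May 2052: 5 + 31 + 29 + 31 + 30 + 3 = 129 days (rest of December, January, February, March, April, May).
129 ÷ 7 = 18 full weeks with remainder 3, so 18 more Tuesdays after the first → 19.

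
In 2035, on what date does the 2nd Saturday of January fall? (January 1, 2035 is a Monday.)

January 13, 2035

January 2035 begins on a Monday, so the first Saturday is January 6 (5 days later).
The 2nd Saturday is 1 weeks later: 6 + 7 = 13.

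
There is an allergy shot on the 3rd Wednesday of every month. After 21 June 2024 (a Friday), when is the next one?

June 2024 starts on a Saturday; its first Wednesday is the 5th, so the 3rd Wednesday is the 19th — 19 June 2024.
That is not after 21 June 2024, so look at July 2024.
July 2024 starts on a Monday; its first Wednesday is the 3rd, so the 3rd Wednesday is the 17th — 17 July 2024.

17 July 2024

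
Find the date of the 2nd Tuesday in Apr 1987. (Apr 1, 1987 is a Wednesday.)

Apr 1987 begins on a Wednesday, so the first Tuesday is Apr 7 (6 days later).
The 2nd Tuesday is 1 weeks later: 7 + 7 = 14.

Apr 14, 1987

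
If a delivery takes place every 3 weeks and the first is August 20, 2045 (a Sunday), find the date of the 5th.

November 12, 2045

The 5th occurrence is 4 intervals after the first: 4 × 21 = 84 days after August 20, 2045.
August has 31 days — 11 days to the end of August leaves 73.
September has 30 days (43 left).
October has 31 days (12 left).
12 days into November → November 12, 2045.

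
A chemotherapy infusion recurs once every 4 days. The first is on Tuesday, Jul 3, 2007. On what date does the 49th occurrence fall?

Jan 11, 2008

The 49th occurrence is 48 intervals after the first: 48 × 4 = 192 days after Jul 3, 2007.
Jul has 31 days — 28 days to the end of Jul leaves 164.
Aug has 31 days (133 left).
Sep has 30 days (103 left).
Oct has 31 days (72 left).
Nov has 30 days (42 left).
Dec has 31 days (11 left).
11 days into Jan → Jan 11, 2008.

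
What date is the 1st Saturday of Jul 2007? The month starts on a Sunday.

Jul 7, 2007

Jul 2007 begins on a Sunday, so the first Saturday is Jul 7 (6 days later).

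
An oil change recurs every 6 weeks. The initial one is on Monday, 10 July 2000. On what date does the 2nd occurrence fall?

The 2nd occurrence is 1 interval after the first: 1 × 42 = 42 days after 10 July 2000.
July has 31 days — 21 days to the end of July leaves 21.
21 days into August → 21 August 2000.

21 August 2000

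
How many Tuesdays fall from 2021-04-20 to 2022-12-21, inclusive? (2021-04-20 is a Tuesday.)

88

2021-04-20 is a Tuesday; the first Tuesday on or after it is 2021-04-20.
From 2021-04-20 to 2022-12-21: 255 + 355 = 610 days (rest of 2021, to 2022-12-21 in 2022).
610 ÷ 7 = 87 full weeks with remainder 1, so 87 more Tuesdays after the first → 88.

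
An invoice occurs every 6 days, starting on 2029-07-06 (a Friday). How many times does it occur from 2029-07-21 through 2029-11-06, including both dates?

18

Occurrences land 6·i days after 2029-07-06 for i = 0, 1, 2, …
2029-07-21 is 15 days after the start; 15 ÷ 6 = 2 remainder 3; since the remainder is 3, round up to i = 3. First occurrence in the window: #4 on 2029-07-24 (3×6 = 18 days in).
2029-11-06 is 123 days after the start; 123 ÷ 6 = 20 remainder 3. Last occurrence in the window: #21 on 2029-11-03.
Occurrences #4 through #21: 18 in total.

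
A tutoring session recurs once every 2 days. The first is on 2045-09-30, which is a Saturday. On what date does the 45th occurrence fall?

2045-12-27

The 45th occurrence is 44 intervals after the first: 44 × 2 = 88 days after 2045-09-30.
September has 30 days — 0 days to the end of September leaves 88.
October has 31 days (57 left).
November has 30 days (27 left).
27 days into December → 2045-12-27.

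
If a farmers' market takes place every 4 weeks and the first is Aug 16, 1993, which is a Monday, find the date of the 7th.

The 7th occurrence is 6 intervals after the first: 6 × 28 = 168 days after Aug 16, 1993.
Aug has 31 days — 15 days to the end of Aug leaves 153.
Sep has 30 days (123 left).
Oct has 31 days (92 left).
Nov has 30 days (62 left).
Dec has 31 days (31 left).
31 days into Jan → Jan 31, 1994.

Jan 31, 1994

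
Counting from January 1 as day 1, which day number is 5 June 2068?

157

Days in months before June: 31 + 29 + 31 + 30 + 31 = 152.
Plus 5 days into June → day 157.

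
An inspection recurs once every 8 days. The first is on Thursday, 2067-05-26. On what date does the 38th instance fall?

2068-03-17

The 38th occurrence is 37 intervals after the first: 37 × 8 = 296 days after 2067-05-26.
May has 31 days — 5 days to the end of May leaves 291.
June has 30 days (261 left).
July has 31 days (230 left).
August has 31 days (199 left).
September has 30 days (169 left).
October has 31 days (138 left).
November has 30 days (108 left).
December has 31 days (77 left).
January has 31 days (46 left).
February has 29 days (17 left).
17 days into March → 2068-03-17.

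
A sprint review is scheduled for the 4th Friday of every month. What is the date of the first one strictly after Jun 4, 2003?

Jun 27, 2003

Jun 2003 starts on a Sunday; its first Friday is the 6th, so the 4th Friday is the 27th — Jun 27, 2003.
Jun 27, 2003 is after Jun 4, 2003, so that is the next one.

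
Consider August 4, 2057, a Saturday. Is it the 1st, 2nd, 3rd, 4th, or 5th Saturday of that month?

1st

Day 4 falls in week ⌈4/7⌉ of the month.
Days 1–7 hold the 1st Saturday, 8–14 the 2nd, 15–21 the 3rd, 22–28 the 4th, 29–31 the 5th.
4 is in the range for the 1st.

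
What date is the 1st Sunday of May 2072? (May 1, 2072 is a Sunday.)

May 1, 2072

May 2072 begins on a Sunday, so the first Sunday is May 1.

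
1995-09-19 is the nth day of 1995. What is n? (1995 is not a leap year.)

Days in months before September: 31 + 28 + 31 + 30 + 31 + 30 + 31 + 31 = 243.
Plus 19 days into September → day 262.

262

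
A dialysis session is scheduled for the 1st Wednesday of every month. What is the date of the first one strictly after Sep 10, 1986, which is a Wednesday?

Oct 1, 1986

Sep 1986 starts on a Monday, so its 1st Wednesday is Sep 3, 1986 (2 days in).
That is not after Sep 10, 1986, so look at Oct 1986.
Oct 1986 starts on a Wednesday, so its 1st Wednesday is Oct 1, 1986.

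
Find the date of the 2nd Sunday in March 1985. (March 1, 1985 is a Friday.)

March 1985 begins on a Friday, so the first Sunday is March 3 (2 days later).
The 2nd Sunday is 1 weeks later: 3 + 7 = 10.

March 10, 1985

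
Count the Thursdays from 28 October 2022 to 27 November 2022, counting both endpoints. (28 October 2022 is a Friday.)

28 October 2022 is a Friday; the first Thursday on or after it is 3 November 2022 (6 days later).
From 3 November 2022 to 27 November 2022 is 27 − 3 = 24 days.
24 ÷ 7 = 3 full weeks with remainder 3, so 3 more Thursdays after the first → 4.

4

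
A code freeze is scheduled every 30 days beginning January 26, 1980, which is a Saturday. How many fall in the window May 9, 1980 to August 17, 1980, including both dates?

3

Occurrences land 30·i days after January 26, 1980 for i = 0, 1, 2, …
May 9, 1980 is 104 days after the start; 104 ÷ 30 = 3 remainder 14; since the remainder is 14, round up to i = 4. First occurrence in the window: #5 on May 25, 1980 (4×30 = 120 days in).
August 17, 1980 is 204 days after the start; 204 ÷ 30 = 6 remainder 24. Last occurrence in the window: #7 on July 24, 1980.
Occurrences #5 through #7: 3 in total.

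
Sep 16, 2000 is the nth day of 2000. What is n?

260

Days in months before Sep: 31 + 29 + 31 + 30 + 31 + 30 + 31 + 31 = 244.
Plus 16 days into Sep → day 260.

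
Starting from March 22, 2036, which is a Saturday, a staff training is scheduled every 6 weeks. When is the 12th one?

The 12th occurrence is 11 intervals after the first: 11 × 42 = 462 days after March 22, 2036.
March has 31 days — 9 days to the end of March leaves 453.
From end of March to end of 2036 is 275 days (178 left).
January has 31 days (147 left).
February has 28 days (119 left).
March has 31 days (88 left).
April has 30 days (58 left).
May has 31 days (27 left).
27 days into June → June 27, 2037.

June 27, 2037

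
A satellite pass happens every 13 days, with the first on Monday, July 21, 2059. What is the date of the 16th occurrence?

February 1, 2060

The 16th occurrence is 15 intervals after the first: 15 × 13 = 195 days after July 21, 2059.
July has 31 days — 10 days to the end of July leaves 185.
August has 31 days (154 left).
September has 30 days (124 left).
October has 31 days (93 left).
November has 30 days (63 left).
December has 31 days (32 left).
January has 31 days (1 left).
1 day into February → February 1, 2060.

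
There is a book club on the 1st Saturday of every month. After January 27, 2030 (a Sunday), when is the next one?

January 2030 starts on a Tuesday, so its 1st Saturday is January 5, 2030 (4 days in).
That is not after January 27, 2030, so look at February 2030.
February 2030 starts on a Friday, so its 1st Saturday is February 2, 2030 (1 day in).

February 2, 2030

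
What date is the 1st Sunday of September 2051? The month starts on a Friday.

September 2051 begins on a Friday, so the first Sunday is September 3 (2 days later).

2051-09-03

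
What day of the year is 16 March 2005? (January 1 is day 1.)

Days in months before March: 31 + 28 = 59.
Plus 16 days into March → day 75.

75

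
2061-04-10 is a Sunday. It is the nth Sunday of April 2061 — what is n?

Day 10 falls in week ⌈10/7⌉ of the month.
Days 1–7 hold the 1st Sunday, 8–14 the 2nd, 15–21 the 3rd, 22–28 the 4th, 29–31 the 5th.
10 is in the range for the 2nd.

2nd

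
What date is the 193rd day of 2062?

12 July 2062

January has 31 days (193 − 31 = 162 remain).
February has 28 days (162 − 28 = 134 remain).
March has 31 days (134 − 31 = 103 remain).
April has 30 days (103 − 30 = 73 remain).
May has 31 days (73 − 31 = 42 remain).
June has 30 days (42 − 30 = 12 remain).
12 into July → July 12.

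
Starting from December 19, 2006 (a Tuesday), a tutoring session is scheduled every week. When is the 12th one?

March 6, 2007

The 12th occurrence is 11 intervals after the first: 11 × 7 = 77 days after December 19, 2006.
December has 31 days — 12 days to the end of December leaves 65.
January has 31 days (34 left).
February has 28 days (6 left).
6 days into March → March 6, 2007.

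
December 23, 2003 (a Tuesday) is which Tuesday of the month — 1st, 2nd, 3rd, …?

Day 23 falls in week ⌈23/7⌉ of the month.
Days 1–7 hold the 1st Tuesday, 8–14 the 2nd, 15–21 the 3rd, 22–28 the 4th, 29–31 the 5th.
23 is in the range for the 4th.

4th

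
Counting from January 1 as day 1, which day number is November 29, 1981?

333

Days in months before November: 31 + 28 + 31 + 30 + 31 + 30 + 31 + 31 + 30 + 31 = 304.
Plus 29 days into November → day 333.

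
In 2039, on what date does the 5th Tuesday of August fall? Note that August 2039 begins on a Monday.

August 30, 2039

August 2039 begins on a Monday, so the first Tuesday is August 2 (1 day later).
The 5th Tuesday is 4 weeks later: 2 + 28 = 30.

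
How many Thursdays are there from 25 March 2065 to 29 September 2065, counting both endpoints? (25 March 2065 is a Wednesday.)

25 March 2065 is a Wednesday; the first Thursday on or after it is 26 March 2065 (1 day later).
From 26 March 2065 to 29 September 2065: 5 + 30 + 31 + 30 + 31 + 31 + 29 = 187 days (rest of March, April, May, June, July, August, September).
187 ÷ 7 = 26 full weeks with remainder 5, so 26 more Thursdays after the first → 27.

27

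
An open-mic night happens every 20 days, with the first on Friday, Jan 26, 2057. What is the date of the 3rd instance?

Mar 7, 2057

The 3rd occurrence is 2 intervals after the first: 2 × 20 = 40 days after Jan 26, 2057.
Jan has 31 days — 5 days to the end of Jan leaves 35.
Feb has 28 days (7 left).
7 days into Mar → Mar 7, 2057.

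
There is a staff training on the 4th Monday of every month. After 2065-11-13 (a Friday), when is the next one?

November 2065 starts on a Sunday; its first Monday is the 2nd, so the 4th Monday is the 23rd — 2065-11-23.
2065-11-23 is after 2065-11-13, so that is the next one.

2065-11-23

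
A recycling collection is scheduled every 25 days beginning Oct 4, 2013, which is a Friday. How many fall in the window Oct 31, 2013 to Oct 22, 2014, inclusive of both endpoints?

Occurrences land 25·i days after Oct 4, 2013 for i = 0, 1, 2, …
Oct 31, 2013 is 27 days after the start; 27 ÷ 25 = 1 remainder 2; since the remainder is 2, round up to i = 2. First occurrence in the window: #3 on Nov 23, 2013 (2×25 = 50 days in).
Oct 22, 2014 is 383 days after the start; 383 ÷ 25 = 15 remainder 8. Last occurrence in the window: #16 on Oct 14, 2014.
Occurrences #3 through #16: 14 in total.

14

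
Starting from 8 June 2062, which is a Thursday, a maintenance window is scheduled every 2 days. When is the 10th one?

The 10th occurrence is 9 intervals after the first: 9 × 2 = 18 days after 8 June 2062.
18 days later is 26 June 2062.

26 June 2062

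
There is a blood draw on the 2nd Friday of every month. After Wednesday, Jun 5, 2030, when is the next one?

Jun 2030 starts on a Saturday; its first Friday is the 7th, so the 2nd Friday is the 14th — Jun 14, 2030.
Jun 14, 2030 is after Jun 5, 2030, so that is the next one.

Jun 14, 2030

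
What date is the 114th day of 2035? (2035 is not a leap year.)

April 24, 2035

January has 31 days (114 − 31 = 83 remain).
February has 28 days (83 − 28 = 55 remain).
March has 31 days (55 − 31 = 24 remain).
24 into April → April 24.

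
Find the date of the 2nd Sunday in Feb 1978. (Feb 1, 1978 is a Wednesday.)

Feb 12, 1978

Feb 1978 begins on a Wednesday, so the first Sunday is Feb 5 (4 days later).
The 2nd Sunday is 1 weeks later: 5 + 7 = 12.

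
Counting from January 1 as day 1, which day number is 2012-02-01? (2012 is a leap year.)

32

Days in months before February: 31 = 31.
Plus 1 day into February → day 32.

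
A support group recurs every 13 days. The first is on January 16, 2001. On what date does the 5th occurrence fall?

March 9, 2001

The 5th occurrence is 4 intervals after the first: 4 × 13 = 52 days after January 16, 2001.
January has 31 days — 15 days to the end of January leaves 37.
February has 28 days (9 left).
9 days into March → March 9, 2001.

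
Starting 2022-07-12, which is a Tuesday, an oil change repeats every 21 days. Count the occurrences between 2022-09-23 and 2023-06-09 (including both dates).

12

Occurrences land 21·i days after 2022-07-12 for i = 0, 1, 2, …
2022-09-23 is 73 days after the start; 73 ÷ 21 = 3 remainder 10; since the remainder is 10, round up to i = 4. First occurrence in the window: #5 on 2022-10-04 (4×21 = 84 days in).
2023-06-09 is 332 days after the start; 332 ÷ 21 = 15 remainder 17. Last occurrence in the window: #16 on 2023-05-23.
Occurrences #5 through #16: 12 in total.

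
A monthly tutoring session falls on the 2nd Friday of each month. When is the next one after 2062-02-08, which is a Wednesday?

2062-02-10

February 2062 starts on a Wednesday; its first Friday is the 3rd, so the 2nd Friday is the 10th — 2062-02-10.
2062-02-10 is after 2062-02-08, so that is the next one.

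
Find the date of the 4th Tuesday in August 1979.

1979-08-28

The first Tuesday of August 1979 is August 7.
The 4th Tuesday is 3 weeks later: 7 + 21 = 28.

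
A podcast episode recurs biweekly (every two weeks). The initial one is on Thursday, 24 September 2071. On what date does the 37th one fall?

The 37th occurrence is 36 intervals after the first: 36 × 14 = 504 days after 24 September 2071.
September has 30 days — 6 days to the end of September leaves 498.
From end of September to end of 2071 is 92 days (406 left).
2072 has 366 days (40 left).
January has 31 days (9 left).
9 days into February → 9 February 2073.

9 February 2073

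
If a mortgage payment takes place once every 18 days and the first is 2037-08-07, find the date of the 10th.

The 10th occurrence is 9 intervals after the first: 9 × 18 = 162 days after 2037-08-07.
August has 31 days — 24 days to the end of August leaves 138.
September has 30 days (108 left).
October has 31 days (77 left).
November has 30 days (47 left).
December has 31 days (16 left).
16 days into January → 2038-01-16.

2038-01-16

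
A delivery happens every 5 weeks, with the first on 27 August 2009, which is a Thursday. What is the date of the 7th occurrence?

The 7th occurrence is 6 intervals after the first: 6 × 35 = 210 days after 27 August 2009.
August has 31 days — 4 days to the end of August leaves 206.
September has 30 days (176 left).
October has 31 days (145 left).
November has 30 days (115 left).
December has 31 days (84 left).
January has 31 days (53 left).
February has 28 days (25 left).
25 days into March → 25 March 2010.

25 March 2010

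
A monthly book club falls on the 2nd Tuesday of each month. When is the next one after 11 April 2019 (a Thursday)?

14 May 2019

April 2019 starts on a Monday; its first Tuesday is the 2nd, so the 2nd Tuesday is the 9th — 9 April 2019.
That is not after 11 April 2019, so look at May 2019.
May 2019 starts on a Wednesday; its first Tuesday is the 7th, so the 2nd Tuesday is the 14th — 14 May 2019.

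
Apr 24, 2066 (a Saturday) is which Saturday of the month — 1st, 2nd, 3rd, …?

4th

Day 24 falls in week ⌈24/7⌉ of the month.
Days 1–7 hold the 1st Saturday, 8–14 the 2nd, 15–21 the 3rd, 22–28 the 4th, 29–31 the 5th.
24 is in the range for the 4th.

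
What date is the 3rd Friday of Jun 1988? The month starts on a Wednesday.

Jun 1988 begins on a Wednesday, so the first Friday is Jun 3 (2 days later).
The 3rd Friday is 2 weeks later: 3 + 14 = 17.

Jun 17, 1988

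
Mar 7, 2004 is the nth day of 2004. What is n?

Days in months before Mar: 31 + 29 = 60.
Plus 7 days into Mar → day 67.

67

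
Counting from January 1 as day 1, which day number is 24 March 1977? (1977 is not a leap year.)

Days in months before March: 31 + 28 = 59.
Plus 24 days into March → day 83.

83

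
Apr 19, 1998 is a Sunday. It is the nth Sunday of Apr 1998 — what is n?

3rd

Day 19 falls in week ⌈19/7⌉ of the month.
Days 1–7 hold the 1st Sunday, 8–14 the 2nd, 15–21 the 3rd, 22–28 the 4th, 29–31 the 5th.
19 is in the range for the 3rd.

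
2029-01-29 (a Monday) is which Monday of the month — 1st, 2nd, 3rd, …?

Day 29 falls in week ⌈29/7⌉ of the month.
Days 1–7 hold the 1st Monday, 8–14 the 2nd, 15–21 the 3rd, 22–28 the 4th, 29–31 the 5th.
29 is in the range for the 5th.

5th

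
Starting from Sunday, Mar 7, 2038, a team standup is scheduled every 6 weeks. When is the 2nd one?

The 2nd occurrence is 1 interval after the first: 1 × 42 = 42 days after Mar 7, 2038.
Mar has 31 days — 24 days to the end of Mar leaves 18.
18 days into Apr → Apr 18, 2038.

Apr 18, 2038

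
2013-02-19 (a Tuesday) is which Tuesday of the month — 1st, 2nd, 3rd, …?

3rd

Day 19 falls in week ⌈19/7⌉ of the month.
Days 1–7 hold the 1st Tuesday, 8–14 the 2nd, 15–21 the 3rd, 22–28 the 4th, 29–31 the 5th.
19 is in the range for the 3rd.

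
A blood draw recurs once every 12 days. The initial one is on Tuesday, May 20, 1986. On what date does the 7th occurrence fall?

The 7th occurrence is 6 intervals after the first: 6 × 12 = 72 days after May 20, 1986.
May has 31 days — 11 days to the end of May leaves 61.
June has 30 days (31 left).
31 days into July → July 31, 1986.

July 31, 1986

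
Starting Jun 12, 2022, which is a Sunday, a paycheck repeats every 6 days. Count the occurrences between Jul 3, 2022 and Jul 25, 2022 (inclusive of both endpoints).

Occurrences land 6·i days after Jun 12, 2022 for i = 0, 1, 2, …
Jul 3, 2022 is 21 days after the start; 21 ÷ 6 = 3 remainder 3; since the remainder is 3, round up to i = 4. First occurrence in the window: #5 on Jul 6, 2022 (4×6 = 24 days in).
Jul 25, 2022 is 43 days after the start; 43 ÷ 6 = 7 remainder 1. Last occurrence in the window: #8 on Jul 24, 2022.
Occurrences #5 through #8: 4 in total.

4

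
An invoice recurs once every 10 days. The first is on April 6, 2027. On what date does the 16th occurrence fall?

The 16th occurrence is 15 intervals after the first: 15 × 10 = 150 days after April 6, 2027.
April has 30 days — 24 days to the end of April leaves 126.
May has 31 days (95 left).
June has 30 days (65 left).
July has 31 days (34 left).
August has 31 days (3 left).
3 days into September → September 3, 2027.

September 3, 2027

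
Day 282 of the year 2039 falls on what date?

October 9, 2039

January has 31 days (282 − 31 = 251 remain).
February has 28 days (251 − 28 = 223 remain).
March has 31 days (223 − 31 = 192 remain).
April has 30 days (192 − 30 = 162 remain).
May has 31 days (162 − 31 = 131 remain).
June has 30 days (131 − 30 = 101 remain).
July has 31 days (101 − 31 = 70 remain).
August has 31 days (70 − 31 = 39 remain).
September has 30 days (39 − 30 = 9 remain).
9 into October → October 9.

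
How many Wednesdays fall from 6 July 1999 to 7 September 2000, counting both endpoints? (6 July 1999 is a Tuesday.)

6 July 1999 is a Tuesday; the first Wednesday on or after it is 7 July 1999 (1 day later).
From 7 July 1999 to 7 September 2000: 177 + 251 = 428 days (rest of 1999, to 7 September 2000 in 2000).
428 ÷ 7 = 61 full weeks with remainder 1, so 61 more Wednesdays after the first → 62.

62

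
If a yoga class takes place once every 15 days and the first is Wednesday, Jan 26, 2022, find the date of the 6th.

The 6th occurrence is 5 intervals after the first: 5 × 15 = 75 days after Jan 26, 2022.
Jan has 31 days — 5 days to the end of Jan leaves 70.
Feb has 28 days (42 left).
Mar has 31 days (11 left).
11 days into Apr → Apr 11, 2022.

Apr 11, 2022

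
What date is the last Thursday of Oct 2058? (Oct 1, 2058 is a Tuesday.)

Oct 2058 begins on a Tuesday, so the first Thursday is Oct 3 (2 days later).
Oct 2058 has 31 days. Adding weeks: 3, 10, 17, 24, 31 — the last one ≤ 31 is the 31st.

Oct 31, 2058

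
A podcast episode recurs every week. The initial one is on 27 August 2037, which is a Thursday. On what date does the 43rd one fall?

17 June 2038

The 43rd occurrence is 42 intervals after the first: 42 × 7 = 294 days after 27 August 2037.
August has 31 days — 4 days to the end of August leaves 290.
September has 30 days (260 left).
October has 31 days (229 left).
November has 30 days (199 left).
December has 31 days (168 left).
January has 31 days (137 left).
February has 28 days (109 left).
March has 31 days (78 left).
April has 30 days (48 left).
May has 31 days (17 left).
17 days into June → 17 June 2038.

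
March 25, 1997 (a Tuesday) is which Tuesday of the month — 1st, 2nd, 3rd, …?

Day 25 falls in week ⌈25/7⌉ of the month.
Days 1–7 hold the 1st Tuesday, 8–14 the 2nd, 15–21 the 3rd, 22–28 the 4th, 29–31 the 5th.
25 is in the range for the 4th.

4th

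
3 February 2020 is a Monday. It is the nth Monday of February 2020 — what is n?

1st

Day 3 falls in week ⌈3/7⌉ of the month.
Days 1–7 hold the 1st Monday, 8–14 the 2nd, 15–21 the 3rd, 22–28 the 4th, 29–31 the 5th.
3 is in the range for the 1st.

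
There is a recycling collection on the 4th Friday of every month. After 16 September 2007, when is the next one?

28 September 2007

September 2007 starts on a Saturday; its first Friday is the 7th, so the 4th Friday is the 28th — 28 September 2007.
28 September 2007 is after 16 September 2007, so that is the next one.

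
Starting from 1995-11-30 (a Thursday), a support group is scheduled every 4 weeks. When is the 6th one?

1996-04-18

The 6th occurrence is 5 intervals after the first: 5 × 28 = 140 days after 1995-11-30.
November has 30 days — 0 days to the end of November leaves 140.
December has 31 days (109 left).
January has 31 days (78 left).
February has 29 days (49 left).
March has 31 days (18 left).
18 days into April → 1996-04-18.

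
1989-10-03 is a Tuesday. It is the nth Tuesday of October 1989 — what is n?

1st

Day 3 falls in week ⌈3/7⌉ of the month.
Days 1–7 hold the 1st Tuesday, 8–14 the 2nd, 15–21 the 3rd, 22–28 the 4th, 29–31 the 5th.
3 is in the range for the 1st.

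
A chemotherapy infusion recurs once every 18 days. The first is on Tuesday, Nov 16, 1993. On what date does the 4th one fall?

Jan 9, 1994

The 4th occurrence is 3 intervals after the first: 3 × 18 = 54 days after Nov 16, 1993.
Nov has 30 days — 14 days to the end of Nov leaves 40.
Dec has 31 days (9 left).
9 days into Jan → Jan 9, 1994.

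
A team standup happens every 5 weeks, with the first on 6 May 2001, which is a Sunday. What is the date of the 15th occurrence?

8 September 2002

The 15th occurrence is 14 intervals after the first: 14 × 35 = 490 days after 6 May 2001.
May has 31 days — 25 days to the end of May leaves 465.
From end of May to end of 2001 is 214 days (251 left).
January has 31 days (220 left).
February has 28 days (192 left).
March has 31 days (161 left).
April has 30 days (131 left).
May has 31 days (100 left).
June has 30 days (70 left).
July has 31 days (39 left).
August has 31 days (8 left).
8 days into September → 8 September 2002.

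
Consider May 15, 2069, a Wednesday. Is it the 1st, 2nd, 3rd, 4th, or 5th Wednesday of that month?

3rd

Day 15 falls in week ⌈15/7⌉ of the month.
Days 1–7 hold the 1st Wednesday, 8–14 the 2nd, 15–21 the 3rd, 22–28 the 4th, 29–31 the 5th.
15 is in the range for the 3rd.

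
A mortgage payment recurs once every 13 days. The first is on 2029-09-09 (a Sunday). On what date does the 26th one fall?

The 26th occurrence is 25 intervals after the first: 25 × 13 = 325 days after 2029-09-09.
September has 30 days — 21 days to the end of September leaves 304.
October has 31 days (273 left).
November has 30 days (243 left).
December has 31 days (212 left).
January has 31 days (181 left).
February has 28 days (153 left).
March has 31 days (122 left).
April has 30 days (92 left).
May has 31 days (61 left).
June has 30 days (31 left).
31 days into July → 2030-07-31.

2030-07-31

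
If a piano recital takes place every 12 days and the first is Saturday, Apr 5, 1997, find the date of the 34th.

The 34th occurrence is 33 intervals after the first: 33 × 12 = 396 days after Apr 5, 1997.
Apr has 30 days — 25 days to the end of Apr leaves 371.
May has 31 days (340 left).
Jun has 30 days (310 left).
Jul has 31 days (279 left).
Aug has 31 days (248 left).
Sep has 30 days (218 left).
Oct has 31 days (187 left).
Nov has 30 days (157 left).
Dec has 31 days (126 left).
Jan has 31 days (95 left).
Feb has 28 days (67 left).
Mar has 31 days (36 left).
Apr has 30 days (6 left).
6 days into May → May 6, 1998.

May 6, 1998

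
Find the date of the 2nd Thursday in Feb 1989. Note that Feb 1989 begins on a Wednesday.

Feb 9, 1989

Feb 1989 begins on a Wednesday, so the first Thursday is Feb 2 (1 day later).
The 2nd Thursday is 1 weeks later: 2 + 7 = 9.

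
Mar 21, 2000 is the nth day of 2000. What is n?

81

Days in months before Mar: 31 + 29 = 60.
Plus 21 days into Mar → day 81.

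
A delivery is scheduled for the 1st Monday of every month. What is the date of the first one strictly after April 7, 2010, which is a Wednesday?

May 3, 2010

April 2010 starts on a Thursday, so its 1st Monday is April 5, 2010 (4 days in).
That is not after April 7, 2010, so look at May 2010.
May 2010 starts on a Saturday, so its 1st Monday is May 3, 2010 (2 days in).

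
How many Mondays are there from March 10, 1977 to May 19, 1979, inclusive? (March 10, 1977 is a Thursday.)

March 10, 1977 is a Thursday; the first Monday on or after it is March 14, 1977 (4 days later).
From March 14, 1977 to May 19, 1979: 292 + 365 + 139 = 796 days (rest of 1977, 1978, to May 19, 1979 in 1979).
796 ÷ 7 = 113 full weeks with remainder 5, so 113 more Mondays after the first → 114.

114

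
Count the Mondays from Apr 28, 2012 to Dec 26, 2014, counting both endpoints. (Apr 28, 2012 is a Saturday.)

139

Apr 28, 2012 is a Saturday; the first Monday on or after it is Apr 30, 2012 (2 days later).
From Apr 30, 2012 to Dec 26, 2014: 245 + 365 + 360 = 970 days (rest of 2012, 2013, to Dec 26, 2014 in 2014).
970 ÷ 7 = 138 full weeks with remainder 4, so 138 more Mondays after the first → 139.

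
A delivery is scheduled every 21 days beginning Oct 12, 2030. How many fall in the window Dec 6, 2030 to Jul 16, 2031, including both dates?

Occurrences land 21·i days after Oct 12, 2030 for i = 0, 1, 2, …
Dec 6, 2030 is 55 days after the start; 55 ÷ 21 = 2 remainder 13; since the remainder is 13, round up to i = 3. First occurrence in the window: #4 on Dec 14, 2030 (3×21 = 63 days in).
Jul 16, 2031 is 277 days after the start; 277 ÷ 21 = 13 remainder 4. Last occurrence in the window: #14 on Jul 12, 2031.
Occurrences #4 through #14: 11 in total.

11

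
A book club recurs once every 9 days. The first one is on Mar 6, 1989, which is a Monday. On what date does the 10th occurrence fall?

May 26, 1989

The 10th occurrence is 9 intervals after the first: 9 × 9 = 81 days after Mar 6, 1989.
Mar has 31 days — 25 days to the end of Mar leaves 56.
Apr has 30 days (26 left).
26 days into May → May 26, 1989.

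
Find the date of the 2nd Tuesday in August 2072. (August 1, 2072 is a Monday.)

August 9, 2072

August 2072 begins on a Monday, so the first Tuesday is August 2 (1 day later).
The 2nd Tuesday is 1 weeks later: 2 + 7 = 9.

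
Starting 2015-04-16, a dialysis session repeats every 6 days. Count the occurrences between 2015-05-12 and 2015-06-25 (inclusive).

Occurrences land 6·i days after 2015-04-16 for i = 0, 1, 2, …
2015-05-12 is 26 days after the start; 26 ÷ 6 = 4 remainder 2; since the remainder is 2, round up to i = 5. First occurrence in the window: #6 on 2015-05-16 (5×6 = 30 days in).
2015-06-25 is 70 days after the start; 70 ÷ 6 = 11 remainder 4. Last occurrence in the window: #12 on 2015-06-21.
Occurrences #6 through #12: 7 in total.

7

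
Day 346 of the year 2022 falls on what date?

Jan has 31 days (346 − 31 = 315 remain).
Feb has 28 days (315 − 28 = 287 remain).
Mar has 31 days (287 − 31 = 256 remain).
Apr has 30 days (256 − 30 = 226 remain).
May has 31 days (226 − 31 = 195 remain).
Jun has 30 days (195 − 30 = 165 remain).
Jul has 31 days (165 − 31 = 134 remain).
Aug has 31 days (134 − 31 = 103 remain).
Sep has 30 days (103 − 30 = 73 remain).
Oct has 31 days (73 − 31 = 42 remain).
Nov has 30 days (42 − 30 = 12 remain).
12 into Dec → Dec 12.

Dec 12, 2022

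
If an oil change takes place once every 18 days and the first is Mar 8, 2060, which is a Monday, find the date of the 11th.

The 11th occurrence is 10 intervals after the first: 10 × 18 = 180 days after Mar 8, 2060.
Mar has 31 days — 23 days to the end of Mar leaves 157.
Apr has 30 days (127 left).
May has 31 days (96 left).
Jun has 30 days (66 left).
Jul has 31 days (35 left).
Aug has 31 days (4 left).
4 days into Sep → Sep 4, 2060.

Sep 4, 2060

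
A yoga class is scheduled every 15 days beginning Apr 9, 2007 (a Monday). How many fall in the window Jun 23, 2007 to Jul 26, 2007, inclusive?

Occurrences land 15·i days after Apr 9, 2007 for i = 0, 1, 2, …
Jun 23, 2007 is 75 days after the start; 75 ÷ 15 = 5 remainder 0. First occurrence in the window: #6 on Jun 23, 2007 (5×15 = 75 days in).
Jul 26, 2007 is 108 days after the start; 108 ÷ 15 = 7 remainder 3. Last occurrence in the window: #8 on Jul 23, 2007.
Occurrences #6 through #8: 3 in total.

3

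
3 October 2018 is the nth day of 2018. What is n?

276

Days in months before October: 31 + 28 + 31 + 30 + 31 + 30 + 31 + 31 + 30 = 273.
Plus 3 days into October → day 276.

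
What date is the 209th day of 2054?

January has 31 days (209 − 31 = 178 remain).
February has 28 days (178 − 28 = 150 remain).
March has 31 days (150 − 31 = 119 remain).
April has 30 days (119 − 30 = 89 remain).
May has 31 days (89 − 31 = 58 remain).
June has 30 days (58 − 30 = 28 remain).
28 into July → July 28.

28 July 2054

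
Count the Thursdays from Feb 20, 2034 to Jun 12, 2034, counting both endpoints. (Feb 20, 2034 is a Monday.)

Feb 20, 2034 is a Monday; the first Thursday on or after it is Feb 23, 2034 (3 days later).
From Feb 23, 2034 to Jun 12, 2034: 5 + 31 + 30 + 31 + 12 = 109 days (rest of Feb, Mar, Apr, May, Jun).
109 ÷ 7 = 15 full weeks with remainder 4, so 15 more Thursdays after the first → 16.

16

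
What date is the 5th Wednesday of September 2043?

September 2043 begins on a Tuesday, so the first Wednesday is September 2 (1 day later).
The 5th Wednesday is 4 weeks later: 2 + 28 = 30.

September 30, 2043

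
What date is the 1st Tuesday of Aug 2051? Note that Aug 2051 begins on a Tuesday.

Aug 1, 2051

Aug 2051 begins on a Tuesday, so the first Tuesday is Aug 1.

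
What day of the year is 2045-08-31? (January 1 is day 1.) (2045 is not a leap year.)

243

Days in months before August: 31 + 28 + 31 + 30 + 31 + 30 + 31 = 212.
Plus 31 days into August → day 243.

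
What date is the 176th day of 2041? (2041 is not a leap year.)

June 25, 2041

January has 31 days (176 − 31 = 145 remain).
February has 28 days (145 − 28 = 117 remain).
March has 31 days (117 − 31 = 86 remain).
April has 30 days (86 − 30 = 56 remain).
May has 31 days (56 − 31 = 25 remain).
25 into June → June 25.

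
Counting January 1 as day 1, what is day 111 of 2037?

January has 31 days (111 − 31 = 80 remain).
February has 28 days (80 − 28 = 52 remain).
March has 31 days (52 − 31 = 21 remain).
21 into April → April 21.

2037-04-21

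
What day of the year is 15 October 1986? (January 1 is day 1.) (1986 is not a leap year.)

Days in months before October: 31 + 28 + 31 + 30 + 31 + 30 + 31 + 31 + 30 = 273.
Plus 15 days into October → day 288.

288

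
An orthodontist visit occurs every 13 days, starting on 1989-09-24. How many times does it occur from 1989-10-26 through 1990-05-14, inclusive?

15

Occurrences land 13·i days after 1989-09-24 for i = 0, 1, 2, …
1989-10-26 is 32 days after the start; 32 ÷ 13 = 2 remainder 6; since the remainder is 6, round up to i = 3. First occurrence in the window: #4 on 1989-11-02 (3×13 = 39 days in).
1990-05-14 is 232 days after the start; 232 ÷ 13 = 17 remainder 11. Last occurrence in the window: #18 on 1990-05-03.
Occurrences #4 through #18: 15 in total.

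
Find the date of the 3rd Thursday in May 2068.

May 2068 begins on a Tuesday, so the first Thursday is May 3 (2 days later).
The 3rd Thursday is 2 weeks later: 3 + 14 = 17.

2068-05-17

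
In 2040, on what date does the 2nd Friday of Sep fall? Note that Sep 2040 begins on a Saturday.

Sep 14, 2040

Sep 2040 begins on a Saturday, so the first Friday is Sep 7 (6 days later).
The 2nd Friday is 1 weeks later: 7 + 7 = 14.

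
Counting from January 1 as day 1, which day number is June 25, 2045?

Days in months before June: 31 + 28 + 31 + 30 + 31 = 151.
Plus 25 days into June → day 176.

176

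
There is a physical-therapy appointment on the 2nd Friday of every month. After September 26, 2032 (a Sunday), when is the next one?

October 8, 2032

September 2032 starts on a Wednesday; its first Friday is the 3rd, so the 2nd Friday is the 10th — September 10, 2032.
That is not after September 26, 2032, so look at October 2032.
October 2032 starts on a Friday; its first Friday is the 1st, so the 2nd Friday is the 8th — October 8, 2032.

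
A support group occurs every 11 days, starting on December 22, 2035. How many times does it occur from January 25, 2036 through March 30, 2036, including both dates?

6

Occurrences land 11·i days after December 22, 2035 for i = 0, 1, 2, …
January 25, 2036 is 34 days after the start; 34 ÷ 11 = 3 remainder 1; since the remainder is 1, round up to i = 4. First occurrence in the window: #5 on February 4, 2036 (4×11 = 44 days in).
March 30, 2036 is 99 days after the start; 99 ÷ 11 = 9 remainder 0. Last occurrence in the window: #10 on March 30, 2036.
Occurrences #5 through #10: 6 in total.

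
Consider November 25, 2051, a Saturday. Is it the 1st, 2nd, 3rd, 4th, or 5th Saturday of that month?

Day 25 falls in week ⌈25/7⌉ of the month.
Days 1–7 hold the 1st Saturday, 8–14 the 2nd, 15–21 the 3rd, 22–28 the 4th, 29–31 the 5th.
25 is in the range for the 4th.

4th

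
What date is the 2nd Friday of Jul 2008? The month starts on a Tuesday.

Jul 11, 2008

Jul 2008 begins on a Tuesday, so the first Friday is Jul 4 (3 days later).
The 2nd Friday is 1 weeks later: 4 + 7 = 11.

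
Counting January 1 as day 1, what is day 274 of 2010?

January has 31 days (274 − 31 = 243 remain).
February has 28 days (243 − 28 = 215 remain).
March has 31 days (215 − 31 = 184 remain).
April has 30 days (184 − 30 = 154 remain).
May has 31 days (154 − 31 = 123 remain).
June has 30 days (123 − 30 = 93 remain).
July has 31 days (93 − 31 = 62 remain).
August has 31 days (62 − 31 = 31 remain).
September has 30 days (31 − 30 = 1 remain).
1 into October → October 1.

1 October 2010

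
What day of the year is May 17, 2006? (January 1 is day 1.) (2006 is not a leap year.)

137

Days in months before May: 31 + 28 + 31 + 30 = 120.
Plus 17 days into May → day 137.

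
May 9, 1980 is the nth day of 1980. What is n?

Days in months before May: 31 + 29 + 31 + 30 = 121.
Plus 9 days into May → day 130.

130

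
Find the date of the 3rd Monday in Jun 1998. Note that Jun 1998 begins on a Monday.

Jun 15, 1998

Jun 1998 begins on a Monday, so the first Monday is Jun 1.
The 3rd Monday is 2 weeks later: 1 + 14 = 15.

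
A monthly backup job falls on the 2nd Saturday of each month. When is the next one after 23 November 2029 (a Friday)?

November 2029 starts on a Thursday; its first Saturday is the 3rd, so the 2nd Saturday is the 10th — 10 November 2029.
That is not after 23 November 2029, so look at December 2029.
December 2029 starts on a Saturday; its first Saturday is the 1st, so the 2nd Saturday is the 8th — 8 December 2029.

8 December 2029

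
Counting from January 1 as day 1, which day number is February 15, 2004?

Days in months before February: 31 = 31.
Plus 15 days into February → day 46.

46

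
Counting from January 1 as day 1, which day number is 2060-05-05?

126

Days in months before May: 31 + 29 + 31 + 30 = 121.
Plus 5 days into May → day 126.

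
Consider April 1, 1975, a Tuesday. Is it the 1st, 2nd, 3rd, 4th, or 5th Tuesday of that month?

Day 1 falls in week ⌈1/7⌉ of the month.
Days 1–7 hold the 1st Tuesday, 8–14 the 2nd, 15–21 the 3rd, 22–28 the 4th, 29–31 the 5th.
1 is in the range for the 1st.

1st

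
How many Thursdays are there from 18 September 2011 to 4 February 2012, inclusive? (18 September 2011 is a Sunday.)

18 September 2011 is a Sunday; the first Thursday on or after it is 22 September 2011 (4 days later).
From 22 September 2011 to 4 February 2012: 8 + 31 + 30 + 31 + 31 + 4 = 135 days (rest of September, October, November, December, January, February).
135 ÷ 7 = 19 full weeks with remainder 2, so 19 more Thursdays after the first → 20.

20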